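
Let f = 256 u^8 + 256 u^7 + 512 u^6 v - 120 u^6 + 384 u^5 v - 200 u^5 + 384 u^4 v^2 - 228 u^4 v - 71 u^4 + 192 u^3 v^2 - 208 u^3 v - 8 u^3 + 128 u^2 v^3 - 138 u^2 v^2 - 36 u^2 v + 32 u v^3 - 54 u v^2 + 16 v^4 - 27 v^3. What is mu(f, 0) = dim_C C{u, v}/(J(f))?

The Hessian of f at 0 has rank 0. Corank 2; j^3 = -(2*u + 3*v)^3 is a perfect cube, so E-series; the 4-jet and mu = 6 give E_6.

6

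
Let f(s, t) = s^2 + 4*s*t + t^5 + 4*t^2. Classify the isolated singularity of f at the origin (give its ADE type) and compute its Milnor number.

Type A_{4}, Milnor number mu = 4.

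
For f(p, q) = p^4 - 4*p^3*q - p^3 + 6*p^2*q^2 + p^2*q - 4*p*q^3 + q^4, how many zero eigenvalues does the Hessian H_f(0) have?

2

Hessian at 0 has rank 0.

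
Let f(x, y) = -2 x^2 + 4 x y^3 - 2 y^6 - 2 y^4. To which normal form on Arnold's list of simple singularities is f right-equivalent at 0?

A_3

The Hessian of f at 0 has rank 1. Corank 1: A-series; mu = 3 gives A_3.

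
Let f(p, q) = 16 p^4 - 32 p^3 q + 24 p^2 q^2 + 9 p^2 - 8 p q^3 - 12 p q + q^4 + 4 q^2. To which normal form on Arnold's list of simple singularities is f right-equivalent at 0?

The Hessian of f at 0 has rank 1. Corank 1: A-series; mu = 3 gives A_3.

A_{3}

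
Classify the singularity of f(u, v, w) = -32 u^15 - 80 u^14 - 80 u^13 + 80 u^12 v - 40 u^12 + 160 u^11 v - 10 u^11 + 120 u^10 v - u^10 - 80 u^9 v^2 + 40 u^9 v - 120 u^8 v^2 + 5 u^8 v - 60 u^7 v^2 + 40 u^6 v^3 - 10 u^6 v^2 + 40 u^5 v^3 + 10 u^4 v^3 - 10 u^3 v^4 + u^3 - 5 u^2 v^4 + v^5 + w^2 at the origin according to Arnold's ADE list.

E_8

The Hessian of f at 0 is [[0, 0, 0], [0, 0, 0], [0, 0, 2]] with rank 1, so corank 2. A Groebner basis of the Jacobian ideal J(f) in C{u,v,w} is {v^4, u^2, w}; counting standard monomials gives mu = 8. Corank 2; j^3 = u^3 is a perfect cube, so E-series; the 5-jet and mu = 8 give E_8.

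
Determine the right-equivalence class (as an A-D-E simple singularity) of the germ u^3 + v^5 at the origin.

E8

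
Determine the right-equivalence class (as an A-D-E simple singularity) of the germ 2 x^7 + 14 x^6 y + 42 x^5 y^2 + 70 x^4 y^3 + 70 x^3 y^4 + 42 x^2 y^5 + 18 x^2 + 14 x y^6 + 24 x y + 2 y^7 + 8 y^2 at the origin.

A_6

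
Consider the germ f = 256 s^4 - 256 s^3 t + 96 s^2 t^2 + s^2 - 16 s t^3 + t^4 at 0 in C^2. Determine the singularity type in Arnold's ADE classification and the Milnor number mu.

The Hessian of f at 0 has rank 1. Corank 1: A-series; mu = 3 gives A_3.

Type A3, Milnor number mu = 3.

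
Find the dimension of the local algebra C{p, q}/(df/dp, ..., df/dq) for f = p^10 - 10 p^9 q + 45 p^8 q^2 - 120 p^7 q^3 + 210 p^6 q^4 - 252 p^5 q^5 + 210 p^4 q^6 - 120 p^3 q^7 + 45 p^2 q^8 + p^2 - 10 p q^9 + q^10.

9

The Hessian of f at 0 has rank 1. Corank 1: A-series; mu = 9 gives A_9.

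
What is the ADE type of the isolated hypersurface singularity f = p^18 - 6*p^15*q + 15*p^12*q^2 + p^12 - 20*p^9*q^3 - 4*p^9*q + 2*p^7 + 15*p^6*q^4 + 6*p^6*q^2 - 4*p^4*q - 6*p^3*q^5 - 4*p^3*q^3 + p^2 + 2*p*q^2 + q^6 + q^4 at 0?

The Hessian of f at 0 is [[2, 0], [0, 0]] with rank 1, so corank 1. A Groebner basis of the Jacobian ideal J(f) in C{p,q} is {p^3, p^2*q, p + q^2}; counting standard monomials gives mu = 5. Corank 1: A-series; mu = 5 gives A_5.

A_{5}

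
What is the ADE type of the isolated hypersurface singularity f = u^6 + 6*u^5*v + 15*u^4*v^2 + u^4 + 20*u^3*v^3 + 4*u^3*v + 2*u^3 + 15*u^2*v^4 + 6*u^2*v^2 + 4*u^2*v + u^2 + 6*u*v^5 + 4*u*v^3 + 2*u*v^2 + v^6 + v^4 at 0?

The Hessian of f at 0 is [[2, 0], [0, 0]] with rank 1, so corank 1. A Groebner basis of the Jacobian ideal J(f) in C{u,v} is {u*v^2 - 2*u*v - u - v^2, 5*u*v + 2*u + v^3 + 2*v^2, u^2 + 2*u*v + u + v^2}; counting standard monomials gives mu = 5. Corank 1: A-series; mu = 5 gives A_5.

A5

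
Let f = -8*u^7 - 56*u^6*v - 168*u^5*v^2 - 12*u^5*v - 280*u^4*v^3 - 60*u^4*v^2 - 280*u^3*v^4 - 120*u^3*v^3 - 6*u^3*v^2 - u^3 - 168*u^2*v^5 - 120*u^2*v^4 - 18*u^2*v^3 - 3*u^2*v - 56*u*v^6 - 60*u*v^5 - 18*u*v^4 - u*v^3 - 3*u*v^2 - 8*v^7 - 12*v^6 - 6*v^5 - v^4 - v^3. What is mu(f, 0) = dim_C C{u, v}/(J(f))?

7

The Hessian of f at 0 has rank 0. Corank 2; j^3 = -(u + v)^3 is a perfect cube, so E-series; the 4-jet and mu = 7 give E_7.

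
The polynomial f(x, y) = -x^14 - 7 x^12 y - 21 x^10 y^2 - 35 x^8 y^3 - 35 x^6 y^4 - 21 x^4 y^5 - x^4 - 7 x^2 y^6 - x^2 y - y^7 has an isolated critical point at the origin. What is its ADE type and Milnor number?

Type D8, Milnor number mu = 8.

The Hessian of f at 0 has rank 0. Corank 2; j^3 = -x^2*y has shape L^2 M (L != M), so D-series; mu = 8 gives D_8.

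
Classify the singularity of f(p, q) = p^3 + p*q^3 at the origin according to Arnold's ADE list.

E7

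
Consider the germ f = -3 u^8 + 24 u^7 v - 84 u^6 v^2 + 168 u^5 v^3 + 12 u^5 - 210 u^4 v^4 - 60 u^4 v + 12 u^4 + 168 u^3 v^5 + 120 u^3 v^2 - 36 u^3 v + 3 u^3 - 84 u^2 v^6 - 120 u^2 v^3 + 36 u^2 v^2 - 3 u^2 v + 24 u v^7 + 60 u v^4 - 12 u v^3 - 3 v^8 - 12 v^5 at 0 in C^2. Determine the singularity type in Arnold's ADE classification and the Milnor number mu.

Type D_{9}, Milnor number mu = 9.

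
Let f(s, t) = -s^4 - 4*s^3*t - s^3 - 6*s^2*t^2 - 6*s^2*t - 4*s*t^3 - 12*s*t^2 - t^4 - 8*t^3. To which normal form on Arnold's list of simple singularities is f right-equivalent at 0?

E_6

The Hessian of f at 0 has rank 0. Corank 2; j^3 = -(s + 2*t)^3 is a perfect cube, so E-series; the 4-jet and mu = 6 give E_6.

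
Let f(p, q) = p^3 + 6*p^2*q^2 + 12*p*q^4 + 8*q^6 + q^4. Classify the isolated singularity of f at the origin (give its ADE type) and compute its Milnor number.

Type E_6, Milnor number mu = 6.

The Hessian of f at 0 is [[0, 0], [0, 0]] with rank 0, so corank 2. A Groebner basis of the Jacobian ideal J(f) in C{p,q} is {p^3, p^2*q, p^2/4 + p*q^2, q^3}; counting standard monomials gives mu = 6. Corank 2; j^3 = p^3 is a perfect cube, so E-series; the 4-jet and mu = 6 give E_6.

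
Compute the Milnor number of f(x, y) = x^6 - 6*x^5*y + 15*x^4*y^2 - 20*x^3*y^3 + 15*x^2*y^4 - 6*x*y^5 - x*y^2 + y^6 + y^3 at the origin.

The Hessian of f at 0 has rank 0. Corank 2; j^3 = -y^2*(x - y) has shape L^2 M (L != M), so D-series; mu = 7 gives D_7.

7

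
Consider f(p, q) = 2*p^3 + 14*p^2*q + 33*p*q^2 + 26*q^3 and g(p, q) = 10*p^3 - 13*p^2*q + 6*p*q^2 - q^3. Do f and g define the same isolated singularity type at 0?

The Hessian of f at 0 is [[0, 0], [0, 0]] with rank 0, so corank 2. A Groebner basis of the Jacobian ideal J(f) in C{p,q} is {q^3, p^2 - 3*q^2/2, p*q + 3*q^2/2}; counting standard monomials gives mu = 4. Corank 2; j^3 = (p + 2*q)*(2*p^2 + 10*p*q + 13*q^2) splits into three distinct lines over C (the quadratic factor has nonzero discriminant), so D_4. The Hessian of g at 0 is [[0, 0], [0, 0]] with rank 0, so corank 2. A Groebner basis of the Jacobian ideal J(g) in C{p,q} is {q^3, p^2 - 3*q^2/11, p*q - 6*q^2/11}; counting standard monomials gives mu = 4. Corank 2; j^3 = (2*p - q)*(5*p^2 - 4*p*q + q^2) splits into three distinct lines over C (the quadratic factor has nonzero discriminant), so D_4. Both have type D_4, hence right-equivalent.

Yes.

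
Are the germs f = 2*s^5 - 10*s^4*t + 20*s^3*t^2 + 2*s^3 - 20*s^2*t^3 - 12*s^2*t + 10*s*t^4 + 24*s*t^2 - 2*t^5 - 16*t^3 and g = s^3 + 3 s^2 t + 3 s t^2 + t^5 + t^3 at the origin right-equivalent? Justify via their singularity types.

The Hessian of f at 0 is [[0, 0], [0, 0]] with rank 0, so corank 2. A Groebner basis of the Jacobian ideal J(f) in C{s,t} is {t^5, s*t^3 - 7*t^4/4, s^2 - 4*s*t + 4*t^2}; counting standard monomials gives mu = 8. Corank 2; j^3 = 2*(s - 2*t)^3 is a perfect cube, so E-series; the 5-jet and mu = 8 give E_8. The Hessian of g at 0 is [[0, 0], [0, 0]] with rank 0, so corank 2. A Groebner basis of the Jacobian ideal J(g) in C{s,t} is {t^4, s^2 + 2*s*t + t^2}; counting standard monomials gives mu = 8. Corank 2; j^3 = (s + t)^3 is a perfect cube, so E-series; the 5-jet and mu = 8 give E_8. Both have type E_8, hence right-equivalent.

Yes.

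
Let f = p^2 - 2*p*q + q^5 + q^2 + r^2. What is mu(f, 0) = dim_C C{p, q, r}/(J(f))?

4

The Hessian of f at 0 is [[2, -2, 0], [-2, 2, 0], [0, 0, 2]] with rank 2, so corank 1. A Groebner basis of the Jacobian ideal J(f) in C{p,q,r} is {q^4, p - q, r}; counting standard monomials gives mu = 4. Corank 1: A-series; mu = 4 gives A_4.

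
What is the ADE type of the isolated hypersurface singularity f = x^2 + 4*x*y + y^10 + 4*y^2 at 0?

The Hessian of f at 0 is [[2, 4], [4, 8]] with rank 1, so corank 1. A Groebner basis of the Jacobian ideal J(f) in C{x,y} is {y^9, x + 2*y}; counting standard monomials gives mu = 9. Corank 1: A-series; mu = 9 gives A_9.

A9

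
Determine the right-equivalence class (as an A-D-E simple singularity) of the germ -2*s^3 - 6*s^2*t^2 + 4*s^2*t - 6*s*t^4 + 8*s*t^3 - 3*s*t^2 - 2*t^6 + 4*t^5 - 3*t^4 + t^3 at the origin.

D_4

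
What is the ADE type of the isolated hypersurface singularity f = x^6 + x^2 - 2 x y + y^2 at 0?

A5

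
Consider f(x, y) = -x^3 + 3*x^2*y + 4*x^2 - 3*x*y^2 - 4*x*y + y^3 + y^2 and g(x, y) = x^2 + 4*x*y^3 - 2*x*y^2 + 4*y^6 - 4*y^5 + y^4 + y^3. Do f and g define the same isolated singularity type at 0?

Yes.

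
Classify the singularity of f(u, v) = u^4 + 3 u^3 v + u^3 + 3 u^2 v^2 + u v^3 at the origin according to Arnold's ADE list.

E7

The Hessian of f at 0 is [[0, 0], [0, 0]] with rank 0, so corank 2. A Groebner basis of the Jacobian ideal J(f) in C{u,v} is {3*u^2 + v^4 + v^3, u^3, u^2*v - u^2 - v^3/3, 2*u^2 + u*v^2 + 2*v^3/3}; counting standard monomials gives mu = 7. Corank 2; j^3 = u^3 is a perfect cube, so E-series; the 4-jet and mu = 7 give E_7.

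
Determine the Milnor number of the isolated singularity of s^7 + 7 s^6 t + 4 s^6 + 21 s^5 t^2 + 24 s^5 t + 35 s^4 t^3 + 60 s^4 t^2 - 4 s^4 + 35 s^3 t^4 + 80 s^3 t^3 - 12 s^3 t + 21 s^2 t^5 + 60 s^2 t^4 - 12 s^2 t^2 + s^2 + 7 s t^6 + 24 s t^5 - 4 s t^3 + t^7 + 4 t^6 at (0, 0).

The Hessian of f at 0 has rank 1. Corank 1: A-series; mu = 6 gives A_6.

6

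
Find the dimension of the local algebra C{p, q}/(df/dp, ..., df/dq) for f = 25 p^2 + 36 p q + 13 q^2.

1

The Hessian of f at 0 is [[50, 36], [36, 26]] with rank 2, so corank 0. A Groebner basis of the Jacobian ideal J(f) in C{p,q} is {p, q}; counting standard monomials gives mu = 1. Corank 0: nondegenerate Morse point, so A_1.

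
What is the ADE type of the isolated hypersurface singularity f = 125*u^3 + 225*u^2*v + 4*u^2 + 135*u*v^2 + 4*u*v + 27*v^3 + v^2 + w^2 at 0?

A_{2}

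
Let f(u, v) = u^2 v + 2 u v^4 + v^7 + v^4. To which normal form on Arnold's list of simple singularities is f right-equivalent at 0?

D_{5}

The Hessian of f at 0 has rank 0. Corank 2; j^3 = u^2*v has shape L^2 M (L != M), so D-series; mu = 5 gives D_5.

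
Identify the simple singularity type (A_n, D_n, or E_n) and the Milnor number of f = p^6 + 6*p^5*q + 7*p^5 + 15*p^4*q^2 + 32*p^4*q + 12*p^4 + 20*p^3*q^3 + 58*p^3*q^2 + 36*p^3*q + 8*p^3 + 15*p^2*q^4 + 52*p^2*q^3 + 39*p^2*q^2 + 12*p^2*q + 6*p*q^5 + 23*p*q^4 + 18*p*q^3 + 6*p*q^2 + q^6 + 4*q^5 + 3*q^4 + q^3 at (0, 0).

Type E8, Milnor number mu = 8.

The Hessian of f at 0 has rank 0. Corank 2; j^3 = (2*p + q)^3 is a perfect cube, so E-series; the 5-jet and mu = 8 give E_8.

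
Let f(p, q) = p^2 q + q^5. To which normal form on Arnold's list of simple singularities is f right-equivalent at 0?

The Hessian of f at 0 has rank 0. Corank 2; j^3 = p^2*q has shape L^2 M (L != M), so D-series; mu = 6 gives D_6.

D_6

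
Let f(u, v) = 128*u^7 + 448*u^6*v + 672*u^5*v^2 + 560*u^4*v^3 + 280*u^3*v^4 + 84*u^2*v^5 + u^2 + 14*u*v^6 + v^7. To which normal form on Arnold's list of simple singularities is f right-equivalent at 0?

A_6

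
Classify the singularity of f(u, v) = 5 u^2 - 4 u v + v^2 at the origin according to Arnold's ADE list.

The Hessian of f at 0 is [[10, -4], [-4, 2]] with rank 2, so corank 0. A Groebner basis of the Jacobian ideal J(f) in C{u,v} is {u, v}; counting standard monomials gives mu = 1. Corank 0: nondegenerate Morse point, so A_1.

A1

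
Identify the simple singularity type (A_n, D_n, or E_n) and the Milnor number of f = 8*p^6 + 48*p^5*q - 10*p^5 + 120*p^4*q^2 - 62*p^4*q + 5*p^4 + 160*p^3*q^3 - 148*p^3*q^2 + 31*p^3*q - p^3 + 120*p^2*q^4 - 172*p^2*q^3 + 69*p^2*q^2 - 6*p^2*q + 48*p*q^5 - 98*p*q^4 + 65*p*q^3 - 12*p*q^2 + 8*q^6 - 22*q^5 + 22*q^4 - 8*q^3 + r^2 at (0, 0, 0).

The Hessian of f at 0 has rank 1. Corank 2; j^3 = -(p + 2*q)^3 is a perfect cube, so E-series; the 4-jet and mu = 7 give E_7.

Type E_{7}, Milnor number mu = 7.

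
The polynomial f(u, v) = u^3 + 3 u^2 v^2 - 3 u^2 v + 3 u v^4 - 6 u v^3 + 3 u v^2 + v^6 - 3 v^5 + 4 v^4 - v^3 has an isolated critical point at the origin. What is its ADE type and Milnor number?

The Hessian of f at 0 is [[0, 0], [0, 0]] with rank 0, so corank 2. A Groebner basis of the Jacobian ideal J(f) in C{u,v} is {u^3 + 3*u^2/2 - 3*u*v + 3*v^2/2, u^2*v + u^2 - 2*u*v + v^2, u^2/2 + u*v^2 - u*v + v^2/2, v^3}; counting standard monomials gives mu = 6. Corank 2; j^3 = (u - v)^3 is a perfect cube, so E-series; the 4-jet and mu = 6 give E_6.

Type E_6, Milnor number mu = 6.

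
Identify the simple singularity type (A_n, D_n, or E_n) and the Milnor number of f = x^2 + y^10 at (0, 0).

The Hessian of f at 0 has rank 1. Corank 1: A-series; mu = 9 gives A_9.

Type A9, Milnor number mu = 9.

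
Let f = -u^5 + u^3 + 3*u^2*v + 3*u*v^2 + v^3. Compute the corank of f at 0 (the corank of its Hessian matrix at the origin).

2

The Hessian at 0 is [[0, 0], [0, 0]] of rank 0; hence corank 2.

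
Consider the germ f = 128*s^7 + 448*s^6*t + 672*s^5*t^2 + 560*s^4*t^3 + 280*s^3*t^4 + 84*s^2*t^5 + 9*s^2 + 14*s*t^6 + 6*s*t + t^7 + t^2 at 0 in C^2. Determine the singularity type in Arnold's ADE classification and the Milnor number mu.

The Hessian of f at 0 is [[18, 6], [6, 2]] with rank 1, so corank 1. A Groebner basis of the Jacobian ideal J(f) in C{s,t} is {t^6, s + t/3}; counting standard monomials gives mu = 6. Corank 1: A-series; mu = 6 gives A_6.

Type A_6, Milnor number mu = 6.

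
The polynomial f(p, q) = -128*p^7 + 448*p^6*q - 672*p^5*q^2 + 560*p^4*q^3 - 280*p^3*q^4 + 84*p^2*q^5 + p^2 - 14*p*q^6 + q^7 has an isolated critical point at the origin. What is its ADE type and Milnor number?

Type A6, Milnor number mu = 6.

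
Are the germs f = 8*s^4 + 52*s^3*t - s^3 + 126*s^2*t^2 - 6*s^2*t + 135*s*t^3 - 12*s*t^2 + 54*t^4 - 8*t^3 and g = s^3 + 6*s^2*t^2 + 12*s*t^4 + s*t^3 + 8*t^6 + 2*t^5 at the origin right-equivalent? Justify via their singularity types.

The Hessian of f at 0 has rank 0. Corank 2; j^3 = -(s + 2*t)^3 is a perfect cube, so E-series; the 4-jet and mu = 7 give E_7. The Hessian of g at 0 has rank 0. Corank 2; j^3 = s^3 is a perfect cube, so E-series; the 4-jet and mu = 7 give E_7. Both have type E_7, hence right-equivalent.

Yes.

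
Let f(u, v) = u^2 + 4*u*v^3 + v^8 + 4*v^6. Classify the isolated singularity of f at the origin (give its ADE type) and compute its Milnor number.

Type A7, Milnor number mu = 7.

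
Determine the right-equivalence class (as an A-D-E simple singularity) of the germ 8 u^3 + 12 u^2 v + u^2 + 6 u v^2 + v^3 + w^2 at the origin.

The Hessian of f at 0 has rank 2. Corank 1: A-series; mu = 2 gives A_2.

A2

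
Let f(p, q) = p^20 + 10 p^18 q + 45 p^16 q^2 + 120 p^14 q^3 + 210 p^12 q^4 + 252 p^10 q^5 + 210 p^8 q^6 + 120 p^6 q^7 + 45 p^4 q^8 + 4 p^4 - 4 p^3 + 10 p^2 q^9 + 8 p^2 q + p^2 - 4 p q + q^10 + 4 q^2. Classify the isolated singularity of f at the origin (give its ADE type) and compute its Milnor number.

Type A9, Milnor number mu = 9.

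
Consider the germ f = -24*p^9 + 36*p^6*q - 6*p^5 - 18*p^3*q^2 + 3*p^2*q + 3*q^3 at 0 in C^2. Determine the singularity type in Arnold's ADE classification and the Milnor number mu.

The Hessian of f at 0 has rank 0. Corank 2; j^3 = 3*q*(p^2 + q^2) splits into three distinct lines over C (the quadratic factor has nonzero discriminant), so D_4.

Type D_4, Milnor number mu = 4.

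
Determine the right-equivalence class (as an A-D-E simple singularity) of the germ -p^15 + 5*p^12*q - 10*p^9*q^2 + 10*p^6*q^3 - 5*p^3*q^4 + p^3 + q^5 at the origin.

E_{8}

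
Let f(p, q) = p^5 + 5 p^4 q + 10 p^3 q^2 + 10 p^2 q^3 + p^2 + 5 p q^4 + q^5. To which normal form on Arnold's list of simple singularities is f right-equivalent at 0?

A_{4}

The Hessian of f at 0 is [[2, 0], [0, 0]] with rank 1, so corank 1. A Groebner basis of the Jacobian ideal J(f) in C{p,q} is {q^4, p}; counting standard monomials gives mu = 4. Corank 1: A-series; mu = 4 gives A_4.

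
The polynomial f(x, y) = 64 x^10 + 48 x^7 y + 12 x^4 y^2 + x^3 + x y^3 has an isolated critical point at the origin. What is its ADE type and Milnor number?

Type E_7, Milnor number mu = 7.

The Hessian of f at 0 has rank 0. Corank 2; j^3 = x^3 is a perfect cube, so E-series; the 4-jet and mu = 7 give E_7.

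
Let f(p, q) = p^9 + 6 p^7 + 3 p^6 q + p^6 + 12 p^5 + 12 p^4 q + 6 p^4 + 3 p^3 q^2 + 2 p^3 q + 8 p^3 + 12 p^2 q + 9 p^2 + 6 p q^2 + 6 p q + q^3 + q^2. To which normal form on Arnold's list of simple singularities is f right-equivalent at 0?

The Hessian of f at 0 has rank 1. Corank 1: A-series; mu = 2 gives A_2.

A2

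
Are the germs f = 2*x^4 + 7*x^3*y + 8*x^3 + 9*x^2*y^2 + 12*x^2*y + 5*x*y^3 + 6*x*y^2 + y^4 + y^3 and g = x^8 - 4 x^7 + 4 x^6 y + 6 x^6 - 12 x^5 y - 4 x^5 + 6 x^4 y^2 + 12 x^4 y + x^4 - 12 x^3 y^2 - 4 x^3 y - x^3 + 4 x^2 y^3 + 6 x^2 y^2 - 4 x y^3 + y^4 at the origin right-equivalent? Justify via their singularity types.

No.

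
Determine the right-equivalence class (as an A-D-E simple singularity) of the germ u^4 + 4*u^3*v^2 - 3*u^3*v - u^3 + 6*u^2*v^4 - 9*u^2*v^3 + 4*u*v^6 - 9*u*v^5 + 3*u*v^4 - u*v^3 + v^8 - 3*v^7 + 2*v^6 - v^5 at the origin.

E_{7}

The Hessian of f at 0 is [[0, 0], [0, 0]] with rank 0, so corank 2. A Groebner basis of the Jacobian ideal J(f) in C{u,v} is {-u^2/2 + v^4 - v^3/6, u^3, u^2*v + u^2/6 + v^3/18, 5*u^2/6 + u*v^2 + 5*v^3/18}; counting standard monomials gives mu = 7. Corank 2; j^3 = -u^3 is a perfect cube, so E-series; the 4-jet and mu = 7 give E_7.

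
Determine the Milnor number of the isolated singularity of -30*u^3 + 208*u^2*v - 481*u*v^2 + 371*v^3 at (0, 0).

The Hessian of f at 0 has rank 0. Corank 2; j^3 = -(3*u - 7*v)*(10*u^2 - 46*u*v + 53*v^2) splits into three distinct lines over C (the quadratic factor has nonzero discriminant), so D_4.

4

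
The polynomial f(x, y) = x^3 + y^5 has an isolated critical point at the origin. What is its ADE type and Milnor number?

Type E8, Milnor number mu = 8.

The Hessian of f at 0 has rank 0. Corank 2; j^3 = x^3 is a perfect cube, so E-series; the 5-jet and mu = 8 give E_8.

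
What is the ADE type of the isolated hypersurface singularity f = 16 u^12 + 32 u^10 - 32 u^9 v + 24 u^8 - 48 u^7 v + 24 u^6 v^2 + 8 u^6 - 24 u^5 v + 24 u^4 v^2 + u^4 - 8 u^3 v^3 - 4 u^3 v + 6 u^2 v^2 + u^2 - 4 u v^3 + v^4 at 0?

The Hessian of f at 0 has rank 1. Corank 1: A-series; mu = 3 gives A_3.

A_{3}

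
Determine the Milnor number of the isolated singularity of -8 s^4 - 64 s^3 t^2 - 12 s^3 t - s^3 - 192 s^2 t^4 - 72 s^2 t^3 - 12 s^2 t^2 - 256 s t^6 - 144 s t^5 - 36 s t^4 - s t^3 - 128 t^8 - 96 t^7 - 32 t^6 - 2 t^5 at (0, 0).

7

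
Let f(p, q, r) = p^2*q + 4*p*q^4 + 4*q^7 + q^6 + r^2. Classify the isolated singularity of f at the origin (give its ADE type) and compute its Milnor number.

Type D_{7}, Milnor number mu = 7.

The Hessian of f at 0 has rank 1. Corank 2; j^3 = p^2*q has shape L^2 M (L != M), so D-series; mu = 7 gives D_7.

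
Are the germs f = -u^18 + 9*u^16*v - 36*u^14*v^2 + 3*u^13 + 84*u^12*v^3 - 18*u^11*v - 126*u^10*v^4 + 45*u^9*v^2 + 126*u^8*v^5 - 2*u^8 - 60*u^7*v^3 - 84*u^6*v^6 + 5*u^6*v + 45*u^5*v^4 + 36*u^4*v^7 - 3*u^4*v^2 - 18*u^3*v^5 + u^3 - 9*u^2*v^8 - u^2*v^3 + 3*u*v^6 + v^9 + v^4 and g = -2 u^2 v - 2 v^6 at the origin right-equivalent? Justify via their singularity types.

No.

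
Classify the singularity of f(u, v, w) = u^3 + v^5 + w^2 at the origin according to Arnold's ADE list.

E_{8}

The Hessian of f at 0 has rank 1. Corank 2; j^3 = u^3 is a perfect cube, so E-series; the 5-jet and mu = 8 give E_8.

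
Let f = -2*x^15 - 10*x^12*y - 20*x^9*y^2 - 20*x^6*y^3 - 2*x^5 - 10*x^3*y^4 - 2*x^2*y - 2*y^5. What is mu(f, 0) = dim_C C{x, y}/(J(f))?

6

The Hessian of f at 0 has rank 0. Corank 2; j^3 = -2*x^2*y has shape L^2 M (L != M), so D-series; mu = 6 gives D_6.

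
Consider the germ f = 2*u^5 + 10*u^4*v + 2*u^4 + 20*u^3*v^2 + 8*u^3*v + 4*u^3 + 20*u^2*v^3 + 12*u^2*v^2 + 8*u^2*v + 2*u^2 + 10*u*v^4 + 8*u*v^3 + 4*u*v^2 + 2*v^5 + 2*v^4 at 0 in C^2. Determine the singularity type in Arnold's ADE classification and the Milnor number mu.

Type A_4, Milnor number mu = 4.

The Hessian of f at 0 is [[4, 0], [0, 0]] with rank 1, so corank 1. A Groebner basis of the Jacobian ideal J(f) in C{u,v} is {-u/2 + v^3 - v^2/2, u^2, u*v + u/2 + v^2/2}; counting standard monomials gives mu = 4. Corank 1: A-series; mu = 4 gives A_4.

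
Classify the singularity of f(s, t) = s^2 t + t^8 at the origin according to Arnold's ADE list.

D_{9}

The Hessian of f at 0 is [[0, 0], [0, 0]] with rank 0, so corank 2. A Groebner basis of the Jacobian ideal J(f) in C{s,t} is {s^2/8 + t^7, s^3, s*t}; counting standard monomials gives mu = 9. Corank 2; j^3 = s^2*t has shape L^2 M (L != M), so D-series; mu = 9 gives D_9.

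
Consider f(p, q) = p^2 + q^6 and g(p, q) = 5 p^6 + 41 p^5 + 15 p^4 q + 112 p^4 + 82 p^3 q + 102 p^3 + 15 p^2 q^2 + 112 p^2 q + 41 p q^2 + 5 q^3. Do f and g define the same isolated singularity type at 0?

No.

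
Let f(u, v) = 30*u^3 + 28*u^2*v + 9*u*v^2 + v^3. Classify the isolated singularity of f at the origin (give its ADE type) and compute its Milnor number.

The Hessian of f at 0 has rank 0. Corank 2; j^3 = (3*u + v)*(10*u^2 + 6*u*v + v^2) splits into three distinct lines over C (the quadratic factor has nonzero discriminant), so D_4.

Type D_{4}, Milnor number mu = 4.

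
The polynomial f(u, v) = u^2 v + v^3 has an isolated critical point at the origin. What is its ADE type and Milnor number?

Type D4, Milnor number mu = 4.

The Hessian of f at 0 has rank 0. Corank 2; j^3 = v*(u^2 + v^2) splits into three distinct lines over C (the quadratic factor has nonzero discriminant), so D_4.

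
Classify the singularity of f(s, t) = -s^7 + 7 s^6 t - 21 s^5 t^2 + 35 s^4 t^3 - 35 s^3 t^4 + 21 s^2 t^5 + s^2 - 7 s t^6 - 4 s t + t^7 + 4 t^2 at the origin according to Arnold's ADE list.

The Hessian of f at 0 has rank 1. Corank 1: A-series; mu = 6 gives A_6.

A6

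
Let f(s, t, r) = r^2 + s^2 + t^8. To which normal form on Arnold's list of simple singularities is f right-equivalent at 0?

The Hessian of f at 0 has rank 2. Corank 1: A-series; mu = 7 gives A_7.

A7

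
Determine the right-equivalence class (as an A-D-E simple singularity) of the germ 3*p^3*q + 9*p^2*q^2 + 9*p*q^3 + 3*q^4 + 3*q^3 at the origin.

The Hessian of f at 0 has rank 0. Corank 2; j^3 = 3*q^3 is a perfect cube, so E-series; the 4-jet and mu = 7 give E_7.

E_{7}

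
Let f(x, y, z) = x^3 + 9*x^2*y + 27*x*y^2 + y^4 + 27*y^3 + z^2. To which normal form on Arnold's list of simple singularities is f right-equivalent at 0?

E_{6}

The Hessian of f at 0 is [[0, 0, 0], [0, 0, 0], [0, 0, 2]] with rank 1, so corank 2. A Groebner basis of the Jacobian ideal J(f) in C{x,y,z} is {y^3, x^2 + 6*x*y + 9*y^2, z}; counting standard monomials gives mu = 6. Corank 2; j^3 = (x + 3*y)^3 is a perfect cube, so E-series; the 4-jet and mu = 6 give E_6.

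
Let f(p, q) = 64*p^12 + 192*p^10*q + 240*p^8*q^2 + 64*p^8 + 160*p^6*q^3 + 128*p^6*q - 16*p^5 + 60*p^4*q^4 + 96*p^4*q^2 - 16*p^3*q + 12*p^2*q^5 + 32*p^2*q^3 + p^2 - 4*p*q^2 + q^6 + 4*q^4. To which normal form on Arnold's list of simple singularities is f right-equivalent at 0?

A_{5}

The Hessian of f at 0 has rank 1. Corank 1: A-series; mu = 5 gives A_5.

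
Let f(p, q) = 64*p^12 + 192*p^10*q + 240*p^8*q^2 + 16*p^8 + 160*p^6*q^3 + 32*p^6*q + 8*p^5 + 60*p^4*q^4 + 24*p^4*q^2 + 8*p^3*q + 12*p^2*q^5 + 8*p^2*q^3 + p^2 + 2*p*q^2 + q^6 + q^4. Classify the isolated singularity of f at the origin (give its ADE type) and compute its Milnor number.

Type A_5, Milnor number mu = 5.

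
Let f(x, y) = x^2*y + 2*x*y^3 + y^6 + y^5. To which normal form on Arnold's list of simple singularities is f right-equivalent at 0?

D_{7}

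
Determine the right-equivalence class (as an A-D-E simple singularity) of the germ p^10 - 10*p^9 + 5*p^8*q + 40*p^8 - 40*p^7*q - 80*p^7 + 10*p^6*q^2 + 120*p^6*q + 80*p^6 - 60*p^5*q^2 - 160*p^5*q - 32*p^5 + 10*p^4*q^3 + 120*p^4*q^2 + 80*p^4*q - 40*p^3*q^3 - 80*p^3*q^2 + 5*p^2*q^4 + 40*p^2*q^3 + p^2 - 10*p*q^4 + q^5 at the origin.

A_4

The Hessian of f at 0 is [[2, 0], [0, 0]] with rank 1, so corank 1. A Groebner basis of the Jacobian ideal J(f) in C{p,q} is {q^4, p}; counting standard monomials gives mu = 4. Corank 1: A-series; mu = 4 gives A_4.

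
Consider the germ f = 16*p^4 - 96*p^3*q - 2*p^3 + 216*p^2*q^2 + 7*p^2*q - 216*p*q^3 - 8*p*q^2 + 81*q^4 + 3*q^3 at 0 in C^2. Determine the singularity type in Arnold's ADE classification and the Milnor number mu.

Type D5, Milnor number mu = 5.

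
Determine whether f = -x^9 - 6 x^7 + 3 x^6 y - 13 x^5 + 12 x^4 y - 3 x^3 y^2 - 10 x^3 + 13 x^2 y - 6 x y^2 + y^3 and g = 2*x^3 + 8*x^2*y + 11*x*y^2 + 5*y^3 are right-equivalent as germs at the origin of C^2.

Yes.

The Hessian of f at 0 is [[0, 0], [0, 0]] with rank 0, so corank 2. A Groebner basis of the Jacobian ideal J(f) in C{x,y} is {y^3, x^2 - 3*y^2/11, x*y - 6*y^2/11}; counting standard monomials gives mu = 4. Corank 2; j^3 = -(2*x - y)*(5*x^2 - 4*x*y + y^2) splits into three distinct lines over C (the quadratic factor has nonzero discriminant), so D_4. The Hessian of g at 0 is [[0, 0], [0, 0]] with rank 0, so corank 2. A Groebner basis of the Jacobian ideal J(g) in C{x,y} is {y^3, x^2 + y^2/2, x*y + y^2/2}; counting standard monomials gives mu = 4. Corank 2; j^3 = (x + y)*(2*x^2 + 6*x*y + 5*y^2) splits into three distinct lines over C (the quadratic factor has nonzero discriminant), so D_4. Both have type D_4, hence right-equivalent.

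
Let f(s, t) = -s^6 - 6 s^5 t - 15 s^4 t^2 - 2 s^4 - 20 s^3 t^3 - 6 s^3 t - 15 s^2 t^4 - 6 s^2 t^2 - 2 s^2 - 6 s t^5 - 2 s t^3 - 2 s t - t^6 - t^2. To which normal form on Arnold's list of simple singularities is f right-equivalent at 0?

A_1

The Hessian of f at 0 has rank 2. Corank 0: nondegenerate Morse point, so A_1.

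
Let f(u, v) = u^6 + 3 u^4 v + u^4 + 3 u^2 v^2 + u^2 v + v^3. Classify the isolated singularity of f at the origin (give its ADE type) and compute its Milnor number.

Type D_4, Milnor number mu = 4.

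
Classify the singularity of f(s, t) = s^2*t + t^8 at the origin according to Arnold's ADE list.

D_9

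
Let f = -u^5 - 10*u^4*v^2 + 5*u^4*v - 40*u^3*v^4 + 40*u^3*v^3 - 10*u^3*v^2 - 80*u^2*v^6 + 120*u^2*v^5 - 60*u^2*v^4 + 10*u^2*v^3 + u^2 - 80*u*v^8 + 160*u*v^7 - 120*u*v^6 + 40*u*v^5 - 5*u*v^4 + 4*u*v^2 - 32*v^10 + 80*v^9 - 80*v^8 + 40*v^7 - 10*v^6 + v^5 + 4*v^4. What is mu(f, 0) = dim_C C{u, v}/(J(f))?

4

The Hessian of f at 0 is [[2, 0], [0, 0]] with rank 1, so corank 1. A Groebner basis of the Jacobian ideal J(f) in C{u,v} is {u^2, u/2 + v^2}; counting standard monomials gives mu = 4. Corank 1: A-series; mu = 4 gives A_4.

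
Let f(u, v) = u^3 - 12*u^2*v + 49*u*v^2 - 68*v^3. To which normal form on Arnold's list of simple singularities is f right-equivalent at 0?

D_4

The Hessian of f at 0 has rank 0. Corank 2; j^3 = (u - 4*v)*(u^2 - 8*u*v + 17*v^2) splits into three distinct lines over C (the quadratic factor has nonzero discriminant), so D_4.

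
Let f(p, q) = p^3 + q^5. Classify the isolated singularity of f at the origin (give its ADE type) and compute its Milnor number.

The Hessian of f at 0 is [[0, 0], [0, 0]] with rank 0, so corank 2. A Groebner basis of the Jacobian ideal J(f) in C{p,q} is {q^4, p^2}; counting standard monomials gives mu = 8. Corank 2; j^3 = p^3 is a perfect cube, so E-series; the 5-jet and mu = 8 give E_8.

Type E8, Milnor number mu = 8.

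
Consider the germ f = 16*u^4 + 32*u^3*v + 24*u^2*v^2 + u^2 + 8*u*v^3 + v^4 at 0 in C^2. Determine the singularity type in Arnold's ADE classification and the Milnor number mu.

Type A3, Milnor number mu = 3.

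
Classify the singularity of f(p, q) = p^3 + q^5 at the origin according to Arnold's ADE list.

E8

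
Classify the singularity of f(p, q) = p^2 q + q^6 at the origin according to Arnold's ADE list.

D_7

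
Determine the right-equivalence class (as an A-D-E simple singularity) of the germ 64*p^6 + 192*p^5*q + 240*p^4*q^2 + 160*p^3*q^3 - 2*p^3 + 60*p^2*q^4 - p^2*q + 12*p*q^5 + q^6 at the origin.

The Hessian of f at 0 is [[0, 0], [0, 0]] with rank 0, so corank 2. A Groebner basis of the Jacobian ideal J(f) in C{p,q} is {p*q/12 + q^5, p*q^2, p^2 + p*q/2}; counting standard monomials gives mu = 7. Corank 2; j^3 = -p^2*(2*p + q) has shape L^2 M (L != M), so D-series; mu = 7 gives D_7.

D7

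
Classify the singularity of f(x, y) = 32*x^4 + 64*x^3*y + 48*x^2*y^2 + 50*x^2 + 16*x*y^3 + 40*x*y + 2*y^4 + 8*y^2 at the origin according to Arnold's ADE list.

A_3

The Hessian of f at 0 has rank 1. Corank 1: A-series; mu = 3 gives A_3.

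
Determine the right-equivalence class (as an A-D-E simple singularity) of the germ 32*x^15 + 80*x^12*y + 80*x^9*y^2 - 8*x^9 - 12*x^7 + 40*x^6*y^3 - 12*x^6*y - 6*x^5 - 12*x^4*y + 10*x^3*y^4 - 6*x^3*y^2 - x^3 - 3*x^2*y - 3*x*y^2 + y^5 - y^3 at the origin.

E_{8}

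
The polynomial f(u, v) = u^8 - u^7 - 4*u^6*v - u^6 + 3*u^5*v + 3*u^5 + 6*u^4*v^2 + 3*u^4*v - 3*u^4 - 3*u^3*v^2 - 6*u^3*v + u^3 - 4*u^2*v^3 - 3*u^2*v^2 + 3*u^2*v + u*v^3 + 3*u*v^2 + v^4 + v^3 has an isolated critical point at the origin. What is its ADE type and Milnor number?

Type E_7, Milnor number mu = 7.

The Hessian of f at 0 has rank 0. Corank 2; j^3 = (u + v)^3 is a perfect cube, so E-series; the 4-jet and mu = 7 give E_7.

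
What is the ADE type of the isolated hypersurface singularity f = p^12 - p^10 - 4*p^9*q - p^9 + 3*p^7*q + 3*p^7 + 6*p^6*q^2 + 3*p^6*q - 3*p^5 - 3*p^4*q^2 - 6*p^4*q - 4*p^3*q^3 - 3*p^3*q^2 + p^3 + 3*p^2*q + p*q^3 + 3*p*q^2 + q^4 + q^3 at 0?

E7

The Hessian of f at 0 is [[0, 0], [0, 0]] with rank 0, so corank 2. A Groebner basis of the Jacobian ideal J(f) in C{p,q} is {p^3 + 3*p^2*q + 6*p^2 + 12*p*q + 6*q^2, -3*p^2 + p*q^2 - 6*p*q - 3*q^2, 3*p^2 + 6*p*q + q^3 + 3*q^2}; counting standard monomials gives mu = 7. Corank 2; j^3 = (p + q)^3 is a perfect cube, so E-series; the 4-jet and mu = 7 give E_7.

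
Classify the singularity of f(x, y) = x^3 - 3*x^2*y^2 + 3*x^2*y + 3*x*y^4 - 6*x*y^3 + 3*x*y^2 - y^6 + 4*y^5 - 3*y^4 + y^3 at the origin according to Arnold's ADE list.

The Hessian of f at 0 is [[0, 0], [0, 0]] with rank 0, so corank 2. A Groebner basis of the Jacobian ideal J(f) in C{x,y} is {y^4, x^3 + 3*x^2*y + 3*x^2/2 + 3*x*y - 2*y^3 + 3*y^2/2, -x^2/2 + x*y^2 - x*y + y^3 - y^2/2}; counting standard monomials gives mu = 8. Corank 2; j^3 = (x + y)^3 is a perfect cube, so E-series; the 5-jet and mu = 8 give E_8.

E_8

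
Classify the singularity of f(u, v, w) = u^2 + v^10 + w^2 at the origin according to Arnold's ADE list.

The Hessian of f at 0 is [[2, 0, 0], [0, 0, 0], [0, 0, 2]] with rank 2, so corank 1. A Groebner basis of the Jacobian ideal J(f) in C{u,v,w} is {v^9, u, w}; counting standard monomials gives mu = 9. Corank 1: A-series; mu = 9 gives A_9.

A9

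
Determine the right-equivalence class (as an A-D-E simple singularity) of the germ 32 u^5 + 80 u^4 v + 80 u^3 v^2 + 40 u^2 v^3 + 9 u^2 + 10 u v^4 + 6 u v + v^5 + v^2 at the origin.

The Hessian of f at 0 is [[18, 6], [6, 2]] with rank 1, so corank 1. A Groebner basis of the Jacobian ideal J(f) in C{u,v} is {v^4, u + v/3}; counting standard monomials gives mu = 4. Corank 1: A-series; mu = 4 gives A_4.

A_{4}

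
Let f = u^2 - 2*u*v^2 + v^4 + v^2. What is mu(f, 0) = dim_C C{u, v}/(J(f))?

The Hessian of f at 0 is [[2, 0], [0, 2]] with rank 2, so corank 0. A Groebner basis of the Jacobian ideal J(f) in C{u,v} is {u, v}; counting standard monomials gives mu = 1. Corank 0: nondegenerate Morse point, so A_1.

1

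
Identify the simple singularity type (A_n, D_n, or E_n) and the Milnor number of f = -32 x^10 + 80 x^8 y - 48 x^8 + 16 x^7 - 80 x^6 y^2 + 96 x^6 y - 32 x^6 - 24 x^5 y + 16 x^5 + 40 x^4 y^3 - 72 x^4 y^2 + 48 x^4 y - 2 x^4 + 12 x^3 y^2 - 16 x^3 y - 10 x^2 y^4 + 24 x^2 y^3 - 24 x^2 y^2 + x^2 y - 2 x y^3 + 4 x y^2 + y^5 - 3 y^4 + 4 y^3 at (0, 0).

Type D_{5}, Milnor number mu = 5.

The Hessian of f at 0 has rank 0. Corank 2; j^3 = y*(x + 2*y)^2 has shape L^2 M (L != M), so D-series; mu = 5 gives D_5.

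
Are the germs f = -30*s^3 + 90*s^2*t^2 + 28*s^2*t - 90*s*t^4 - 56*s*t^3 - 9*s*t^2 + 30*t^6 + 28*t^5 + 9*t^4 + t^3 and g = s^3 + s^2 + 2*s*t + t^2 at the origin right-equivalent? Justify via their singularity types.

The Hessian of f at 0 has rank 0. Corank 2; j^3 = -(3*s - t)*(10*s^2 - 6*s*t + t^2) splits into three distinct lines over C (the quadratic factor has nonzero discriminant), so D_4. The Hessian of g at 0 has rank 1. Corank 1: A-series; mu = 2 gives A_2. f is D_4 but g is A_2, hence not right-equivalent.

No.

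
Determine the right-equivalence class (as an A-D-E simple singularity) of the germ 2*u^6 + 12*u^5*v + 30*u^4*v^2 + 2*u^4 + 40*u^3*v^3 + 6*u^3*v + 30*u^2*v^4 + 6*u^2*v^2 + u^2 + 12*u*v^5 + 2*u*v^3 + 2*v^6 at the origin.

A_{5}

The Hessian of f at 0 is [[2, 0], [0, 0]] with rank 1, so corank 1. A Groebner basis of the Jacobian ideal J(f) in C{u,v} is {u*v^2, u + v^3, u^2}; counting standard monomials gives mu = 5. Corank 1: A-series; mu = 5 gives A_5.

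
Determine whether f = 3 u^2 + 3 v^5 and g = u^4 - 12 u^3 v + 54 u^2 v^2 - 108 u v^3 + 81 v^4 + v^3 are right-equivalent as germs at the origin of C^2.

No.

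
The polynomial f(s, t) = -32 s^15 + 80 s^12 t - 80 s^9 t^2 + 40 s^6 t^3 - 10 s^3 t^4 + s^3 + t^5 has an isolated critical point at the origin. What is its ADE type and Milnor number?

The Hessian of f at 0 is [[0, 0], [0, 0]] with rank 0, so corank 2. A Groebner basis of the Jacobian ideal J(f) in C{s,t} is {t^4, s^2}; counting standard monomials gives mu = 8. Corank 2; j^3 = s^3 is a perfect cube, so E-series; the 5-jet and mu = 8 give E_8.

Type E8, Milnor number mu = 8.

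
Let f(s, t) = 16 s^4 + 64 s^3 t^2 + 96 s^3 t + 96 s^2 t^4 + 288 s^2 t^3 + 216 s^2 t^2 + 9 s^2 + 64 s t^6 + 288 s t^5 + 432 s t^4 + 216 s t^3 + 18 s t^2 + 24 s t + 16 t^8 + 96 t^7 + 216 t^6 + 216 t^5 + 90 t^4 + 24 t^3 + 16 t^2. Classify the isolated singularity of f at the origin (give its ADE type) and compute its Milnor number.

The Hessian of f at 0 has rank 1. Corank 1: A-series; mu = 3 gives A_3.

Type A_{3}, Milnor number mu = 3.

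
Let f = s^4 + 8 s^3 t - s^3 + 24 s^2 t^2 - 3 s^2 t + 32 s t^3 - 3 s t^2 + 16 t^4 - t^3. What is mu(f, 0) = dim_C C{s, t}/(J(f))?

6

The Hessian of f at 0 has rank 0. Corank 2; j^3 = -(s + t)^3 is a perfect cube, so E-series; the 4-jet and mu = 6 give E_6.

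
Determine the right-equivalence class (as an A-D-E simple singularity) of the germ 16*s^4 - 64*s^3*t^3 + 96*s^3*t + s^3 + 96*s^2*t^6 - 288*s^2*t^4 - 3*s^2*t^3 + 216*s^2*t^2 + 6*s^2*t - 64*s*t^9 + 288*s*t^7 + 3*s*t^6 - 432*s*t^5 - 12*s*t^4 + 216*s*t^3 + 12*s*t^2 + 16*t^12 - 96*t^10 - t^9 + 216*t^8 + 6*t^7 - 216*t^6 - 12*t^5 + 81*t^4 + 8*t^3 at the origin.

The Hessian of f at 0 has rank 0. Corank 2; j^3 = (s + 2*t)^3 is a perfect cube, so E-series; the 4-jet and mu = 6 give E_6.

E_6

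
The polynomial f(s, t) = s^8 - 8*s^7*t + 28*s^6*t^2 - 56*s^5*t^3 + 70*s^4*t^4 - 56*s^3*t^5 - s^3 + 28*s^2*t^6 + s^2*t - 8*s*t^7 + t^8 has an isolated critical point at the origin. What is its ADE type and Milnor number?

Type D_9, Milnor number mu = 9.

The Hessian of f at 0 has rank 0. Corank 2; j^3 = -s^2*(s - t) has shape L^2 M (L != M), so D-series; mu = 9 gives D_9.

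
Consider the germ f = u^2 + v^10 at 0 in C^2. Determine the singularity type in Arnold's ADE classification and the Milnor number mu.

The Hessian of f at 0 has rank 1. Corank 1: A-series; mu = 9 gives A_9.

Type A_{9}, Milnor number mu = 9.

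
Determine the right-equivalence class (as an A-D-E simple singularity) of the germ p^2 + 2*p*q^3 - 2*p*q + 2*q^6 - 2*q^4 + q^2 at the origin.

A_{5}

The Hessian of f at 0 has rank 1. Corank 1: A-series; mu = 5 gives A_5.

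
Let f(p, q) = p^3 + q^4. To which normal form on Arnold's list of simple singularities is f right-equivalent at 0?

The Hessian of f at 0 has rank 0. Corank 2; j^3 = p^3 is a perfect cube, so E-series; the 4-jet and mu = 6 give E_6.

E_{6}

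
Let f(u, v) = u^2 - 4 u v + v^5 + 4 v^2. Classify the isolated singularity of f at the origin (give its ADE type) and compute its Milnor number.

Type A4, Milnor number mu = 4.

The Hessian of f at 0 is [[2, -4], [-4, 8]] with rank 1, so corank 1. A Groebner basis of the Jacobian ideal J(f) in C{u,v} is {v^4, u - 2*v}; counting standard monomials gives mu = 4. Corank 1: A-series; mu = 4 gives A_4.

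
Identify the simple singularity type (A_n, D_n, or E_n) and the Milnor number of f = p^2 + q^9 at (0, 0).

Type A8, Milnor number mu = 8.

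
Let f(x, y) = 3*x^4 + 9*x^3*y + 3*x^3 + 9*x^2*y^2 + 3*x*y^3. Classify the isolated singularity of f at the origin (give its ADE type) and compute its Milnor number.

The Hessian of f at 0 has rank 0. Corank 2; j^3 = 3*x^3 is a perfect cube, so E-series; the 4-jet and mu = 7 give E_7.

Type E_{7}, Milnor number mu = 7.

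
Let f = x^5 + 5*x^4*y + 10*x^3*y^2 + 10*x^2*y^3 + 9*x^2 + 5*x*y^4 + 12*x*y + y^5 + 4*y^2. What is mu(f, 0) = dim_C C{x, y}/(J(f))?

The Hessian of f at 0 has rank 1. Corank 1: A-series; mu = 4 gives A_4.

4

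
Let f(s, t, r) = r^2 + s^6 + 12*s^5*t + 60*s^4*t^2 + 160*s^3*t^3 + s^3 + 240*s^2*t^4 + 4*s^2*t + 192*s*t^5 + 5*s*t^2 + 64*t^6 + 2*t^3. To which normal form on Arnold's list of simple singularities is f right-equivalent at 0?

D_7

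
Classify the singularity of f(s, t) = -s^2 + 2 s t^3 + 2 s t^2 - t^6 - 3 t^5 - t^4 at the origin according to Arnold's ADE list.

A4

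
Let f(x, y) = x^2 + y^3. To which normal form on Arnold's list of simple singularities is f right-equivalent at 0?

A2

The Hessian of f at 0 has rank 1. Corank 1: A-series; mu = 2 gives A_2.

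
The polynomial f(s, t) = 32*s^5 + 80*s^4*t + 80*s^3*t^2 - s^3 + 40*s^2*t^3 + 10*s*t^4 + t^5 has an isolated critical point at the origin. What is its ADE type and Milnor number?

Type E_8, Milnor number mu = 8.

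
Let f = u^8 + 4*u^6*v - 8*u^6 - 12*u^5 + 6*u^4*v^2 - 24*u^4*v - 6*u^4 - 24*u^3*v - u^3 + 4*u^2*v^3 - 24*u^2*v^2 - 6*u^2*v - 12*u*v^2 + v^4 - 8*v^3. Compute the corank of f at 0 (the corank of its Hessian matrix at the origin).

2

Hessian at 0 has rank 0.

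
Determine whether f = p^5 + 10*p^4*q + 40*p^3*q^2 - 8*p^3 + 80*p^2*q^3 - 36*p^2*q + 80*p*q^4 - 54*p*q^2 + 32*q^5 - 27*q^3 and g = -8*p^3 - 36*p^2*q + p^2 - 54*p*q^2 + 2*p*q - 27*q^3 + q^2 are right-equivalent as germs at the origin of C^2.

No.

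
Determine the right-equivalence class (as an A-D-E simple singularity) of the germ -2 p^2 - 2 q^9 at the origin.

A8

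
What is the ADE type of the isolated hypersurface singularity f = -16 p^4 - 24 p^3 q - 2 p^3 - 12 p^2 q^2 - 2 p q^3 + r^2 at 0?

The Hessian of f at 0 has rank 1. Corank 2; j^3 = -2*p^3 is a perfect cube, so E-series; the 4-jet and mu = 7 give E_7.

E7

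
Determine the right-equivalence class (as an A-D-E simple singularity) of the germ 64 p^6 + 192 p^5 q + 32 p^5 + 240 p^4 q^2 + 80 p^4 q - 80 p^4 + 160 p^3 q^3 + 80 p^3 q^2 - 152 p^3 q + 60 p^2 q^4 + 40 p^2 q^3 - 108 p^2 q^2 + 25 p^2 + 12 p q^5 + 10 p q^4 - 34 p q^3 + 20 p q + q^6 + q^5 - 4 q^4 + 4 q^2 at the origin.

A_{4}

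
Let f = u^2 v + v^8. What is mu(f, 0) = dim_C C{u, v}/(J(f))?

The Hessian of f at 0 has rank 0. Corank 2; j^3 = u^2*v has shape L^2 M (L != M), so D-series; mu = 9 gives D_9.

9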